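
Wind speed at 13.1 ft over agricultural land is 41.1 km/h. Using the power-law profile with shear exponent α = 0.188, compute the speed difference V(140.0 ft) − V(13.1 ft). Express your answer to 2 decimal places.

23.06 km/h

Power law: V₂ = V₁ · (z₂/z₁)^α = 41.1 × (10.6870)^0.188 = 64.1604 km/h
ΔV = 64.1604 − 41.1 = 23.0604 km/h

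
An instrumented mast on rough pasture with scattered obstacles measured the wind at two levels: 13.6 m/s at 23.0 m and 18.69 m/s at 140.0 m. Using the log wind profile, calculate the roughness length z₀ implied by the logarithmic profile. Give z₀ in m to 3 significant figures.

Log law: V(z) ∝ ln(z/z₀). With r = V₁/V₂ = 13.6/18.69 = 0.72766,
r · ln(z₂/z₀) = ln(z₁/z₀) ⇒ ln z₀ = (ln z₁ − r·ln z₂)/(1 − r)
ln z₀ = (3.13549 − 0.72766×4.94164) / 0.27234 = -1.6904
z₀ = exp(-1.6904) = 0.1845 m

z₀ ≈ 0.184 m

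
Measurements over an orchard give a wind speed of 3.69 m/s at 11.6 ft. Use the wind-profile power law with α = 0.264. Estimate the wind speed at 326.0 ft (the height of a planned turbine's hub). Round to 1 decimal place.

Power-law profile: V₂ = V₁ · (z₂/z₁)^α
V₂ = 3.69 × (326.0/11.6)^0.264 = 3.69 × (28.1034)^0.264
    = 3.69 × 2.4125 = 8.9022 m/s

8.9 m/s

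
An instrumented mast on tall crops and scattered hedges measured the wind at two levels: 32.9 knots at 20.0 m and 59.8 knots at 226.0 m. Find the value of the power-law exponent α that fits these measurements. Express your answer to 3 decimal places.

Power law: V₂/V₁ = (z₂/z₁)^α ⇒ α = ln(V₂/V₁) / ln(z₂/z₁)
α = ln(59.8/32.9) / ln(226.0/20.0) = ln(1.8176) / ln(11.3000)
  = 0.59753 / 2.42480 = 0.24643

α ≈ 0.246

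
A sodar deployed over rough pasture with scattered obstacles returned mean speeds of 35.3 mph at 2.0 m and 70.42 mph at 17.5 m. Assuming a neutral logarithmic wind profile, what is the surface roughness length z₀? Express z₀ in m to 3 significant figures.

z₀ ≈ 0.226 m

Log law: V(z) ∝ ln(z/z₀). With r = V₁/V₂ = 35.3/70.42 = 0.50128,
r · ln(z₂/z₀) = ln(z₁/z₀) ⇒ ln z₀ = (ln z₁ − r·ln z₂)/(1 − r)
ln z₀ = (0.69315 − 0.50128×2.86220) / 0.49872 = -1.4870
z₀ = exp(-1.4870) = 0.2260 m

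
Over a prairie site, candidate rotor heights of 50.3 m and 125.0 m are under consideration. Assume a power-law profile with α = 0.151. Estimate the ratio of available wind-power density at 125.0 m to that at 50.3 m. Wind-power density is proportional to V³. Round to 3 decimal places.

Speed ratio: V_B/V_A = (z_B/z_A)^α = (125.0/50.3)^0.151 = (2.4851)^0.151 = 1.14735
Power-density ratio: P_B/P_A = (V_B/V_A)³ = (1.14735)³ = 1.51039

1.510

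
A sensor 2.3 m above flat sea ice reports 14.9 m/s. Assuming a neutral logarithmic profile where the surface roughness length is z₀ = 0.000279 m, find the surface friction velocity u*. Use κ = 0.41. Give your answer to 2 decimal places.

Log law: V(z) = (u*/κ) · ln(z/z₀) ⇒ u* = κ · V / ln(z/z₀)
u* = 0.41 × 14.9 / ln(2.3/0.000279) = 0.41 × 14.9 / 9.0172
   = 6.1090 / 9.0172 = 0.6775 m/s

u* ≈ 0.68 m/s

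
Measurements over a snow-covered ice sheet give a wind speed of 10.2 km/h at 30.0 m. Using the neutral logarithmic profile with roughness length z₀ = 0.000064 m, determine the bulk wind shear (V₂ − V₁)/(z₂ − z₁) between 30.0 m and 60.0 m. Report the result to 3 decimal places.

0.018 km/h/m

Log law: V₂ = V₁ · ln(z₂/z₀)/ln(z₁/z₀) = 10.2 × 13.7510/13.0578 = 10.7414 km/h
ΔV/Δz = (10.7414 − 10.2)/(60.0 − 30.0) = 0.5414/30.0000 = 0.01805 km/h/m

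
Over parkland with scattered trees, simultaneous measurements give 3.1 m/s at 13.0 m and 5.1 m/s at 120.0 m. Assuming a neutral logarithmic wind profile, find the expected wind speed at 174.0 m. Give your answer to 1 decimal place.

Log law: V ∝ ln(z/z₀). From the pair, with r = V₁/V₂ = 0.60784,
ln z₀ = (ln z₁ − r·ln z₂)/(1 − r) = (2.5649 − 0.60784×4.7875)/0.39216 = -0.8800 → z₀ = 0.4148 m
V₃ = V₁ · ln(z₃/z₀)/ln(z₁/z₀) = 3.1 × 6.0390/3.4449 = 5.4344 m/s

5.4 m/s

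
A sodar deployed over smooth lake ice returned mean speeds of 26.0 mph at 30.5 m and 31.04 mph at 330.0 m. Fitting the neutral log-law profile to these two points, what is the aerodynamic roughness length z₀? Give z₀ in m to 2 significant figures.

Log law: V(z) ∝ ln(z/z₀). With r = V₁/V₂ = 26.0/31.04 = 0.83763,
r · ln(z₂/z₀) = ln(z₁/z₀) ⇒ ln z₀ = (ln z₁ − r·ln z₂)/(1 − r)
ln z₀ = (3.41773 − 0.83763×5.79909) / 0.16237 = -8.8671
z₀ = exp(-8.8671) = 0.0001410 m

z₀ ≈ 0.00014 m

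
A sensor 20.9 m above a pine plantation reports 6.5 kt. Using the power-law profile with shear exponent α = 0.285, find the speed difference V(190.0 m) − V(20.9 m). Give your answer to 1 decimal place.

5.7 kt

Power law: V₂ = V₁ · (z₂/z₁)^α = 6.5 × (9.0909)^0.285 = 12.1932 kt
ΔV = 12.1932 − 6.5 = 5.6932 kt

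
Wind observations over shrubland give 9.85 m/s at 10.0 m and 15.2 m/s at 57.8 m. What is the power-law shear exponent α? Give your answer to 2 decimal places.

α ≈ 0.25

Power law: V₂/V₁ = (z₂/z₁)^α ⇒ α = ln(V₂/V₁) / ln(z₂/z₁)
α = ln(15.2/9.85) / ln(57.8/10.0) = ln(1.5431) / ln(5.7800)
  = 0.43382 / 1.75440 = 0.24728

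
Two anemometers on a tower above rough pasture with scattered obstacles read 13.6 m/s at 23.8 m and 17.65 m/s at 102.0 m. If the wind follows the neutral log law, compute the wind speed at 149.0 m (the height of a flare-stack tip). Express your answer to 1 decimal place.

Log law: V ∝ ln(z/z₀). From the pair, with r = V₁/V₂ = 0.77054,
ln z₀ = (ln z₁ − r·ln z₂)/(1 − r) = (3.1697 − 0.77054×4.6250)/0.22946 = -1.7172 → z₀ = 0.1796 m
V₃ = V₁ · ln(z₃/z₀)/ln(z₁/z₀) = 13.6 × 6.7212/4.8869 = 18.7047 m/s

18.7 m/s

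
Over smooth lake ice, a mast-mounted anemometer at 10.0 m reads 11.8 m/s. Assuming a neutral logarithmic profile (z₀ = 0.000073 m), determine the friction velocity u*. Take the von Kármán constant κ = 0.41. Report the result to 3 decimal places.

Log law: V(z) = (u*/κ) · ln(z/z₀) ⇒ u* = κ · V / ln(z/z₀)
u* = 0.41 × 11.8 / ln(10.0/0.000073) = 0.41 × 11.8 / 11.8276
   = 4.8380 / 11.8276 = 0.4090 m/s

u* ≈ 0.409 m/s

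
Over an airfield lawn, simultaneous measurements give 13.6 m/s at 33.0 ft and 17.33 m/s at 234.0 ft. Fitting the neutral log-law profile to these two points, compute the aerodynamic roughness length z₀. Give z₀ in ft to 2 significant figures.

z₀ ≈ 0.026 ft

Log law: V(z) ∝ ln(z/z₀). With r = V₁/V₂ = 13.6/17.33 = 0.78477,
r · ln(z₂/z₀) = ln(z₁/z₀) ⇒ ln z₀ = (ln z₁ − r·ln z₂)/(1 − r)
ln z₀ = (3.49651 − 0.78477×5.45532) / 0.21523 = -3.6455
z₀ = exp(-3.6455) = 0.02611 ft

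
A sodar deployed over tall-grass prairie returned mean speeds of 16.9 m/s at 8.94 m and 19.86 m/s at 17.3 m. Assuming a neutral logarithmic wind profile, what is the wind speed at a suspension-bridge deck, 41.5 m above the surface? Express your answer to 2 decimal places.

23.78 m/s

Log law: V ∝ ln(z/z₀). From the pair, with r = V₁/V₂ = 0.85096,
ln z₀ = (ln z₁ − r·ln z₂)/(1 − r) = (2.1905 − 0.85096×2.8507)/0.14904 = -1.5787 → z₀ = 0.2062 m
V₃ = V₁ · ln(z₃/z₀)/ln(z₁/z₀) = 16.9 × 5.3044/3.7692 = 23.7832 m/s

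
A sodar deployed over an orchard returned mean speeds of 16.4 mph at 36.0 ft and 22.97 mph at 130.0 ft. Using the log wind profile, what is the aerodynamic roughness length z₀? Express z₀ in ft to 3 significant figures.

Log law: V(z) ∝ ln(z/z₀). With r = V₁/V₂ = 16.4/22.97 = 0.71397,
r · ln(z₂/z₀) = ln(z₁/z₀) ⇒ ln z₀ = (ln z₁ − r·ln z₂)/(1 − r)
ln z₀ = (3.58352 − 0.71397×4.86753) / 0.28603 = 0.3784
z₀ = exp(0.3784) = 1.460 ft

z₀ ≈ 1.46 ft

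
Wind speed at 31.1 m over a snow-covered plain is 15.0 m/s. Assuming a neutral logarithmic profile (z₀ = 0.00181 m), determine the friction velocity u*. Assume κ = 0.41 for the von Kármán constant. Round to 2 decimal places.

Log law: V(z) = (u*/κ) · ln(z/z₀) ⇒ u* = κ · V / ln(z/z₀)
u* = 0.41 × 15.0 / ln(31.1/0.00181) = 0.41 × 15.0 / 9.7516
   = 6.1500 / 9.7516 = 0.6307 m/s

u* ≈ 0.63 m/s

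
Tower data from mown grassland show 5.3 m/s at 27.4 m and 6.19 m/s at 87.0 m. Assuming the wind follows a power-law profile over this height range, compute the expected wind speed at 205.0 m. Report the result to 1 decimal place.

6.9 m/s

First find α: α = ln(V₂/V₁)/ln(z₂/z₁) = ln(6.19/5.3)/ln(87.0/27.4) = 0.15523/1.15537 = 0.1344
Extrapolate from 87.0 m to 205.0 m: V₃ = 6.19 × (205.0/87.0)^0.1344 = 6.19 × 1.1220 = 6.9455 m/s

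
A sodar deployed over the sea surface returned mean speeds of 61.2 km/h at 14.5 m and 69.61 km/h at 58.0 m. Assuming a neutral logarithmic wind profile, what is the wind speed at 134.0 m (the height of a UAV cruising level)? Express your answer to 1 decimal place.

Log law: V ∝ ln(z/z₀). From the pair, with r = V₁/V₂ = 0.87918,
ln z₀ = (ln z₁ − r·ln z₂)/(1 − r) = (2.6741 − 0.87918×4.0604)/0.12082 = -7.4140 → z₀ = 0.0006028 m
V₃ = V₁ · ln(z₃/z₀)/ln(z₁/z₀) = 61.2 × 12.3118/10.0881 = 74.6901 km/h

74.7 km/h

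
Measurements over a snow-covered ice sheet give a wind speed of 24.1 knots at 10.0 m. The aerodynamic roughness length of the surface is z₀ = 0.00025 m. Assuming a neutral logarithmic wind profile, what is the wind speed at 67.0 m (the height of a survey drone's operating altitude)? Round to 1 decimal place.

Log law: V(z) ∝ ln(z/z₀), so V₂/V₁ = ln(z₂/z₀) / ln(z₁/z₀).
ln(67.0/0.00025) = 12.4987, ln(10.0/0.00025) = 10.5966
V₂ = 24.1 × 12.4987/10.5966 = 24.1 × 1.1795 = 28.4260 knots

28.4 knots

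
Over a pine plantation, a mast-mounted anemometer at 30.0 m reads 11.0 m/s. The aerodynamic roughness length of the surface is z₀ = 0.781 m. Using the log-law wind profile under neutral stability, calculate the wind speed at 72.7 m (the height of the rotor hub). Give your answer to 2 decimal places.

13.67 m/s

Log law: V(z) ∝ ln(z/z₀), so V₂/V₁ = ln(z₂/z₀) / ln(z₁/z₀).
ln(72.7/0.781) = 4.5335, ln(30.0/0.781) = 3.6484
V₂ = 11.0 × 4.5335/3.6484 = 11.0 × 1.2426 = 13.6687 m/s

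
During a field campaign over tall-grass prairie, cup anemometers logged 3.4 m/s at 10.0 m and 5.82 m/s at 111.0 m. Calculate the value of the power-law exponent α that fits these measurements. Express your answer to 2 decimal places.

α ≈ 0.22

Power law: V₂/V₁ = (z₂/z₁)^α ⇒ α = ln(V₂/V₁) / ln(z₂/z₁)
α = ln(5.82/3.4) / ln(111.0/10.0) = ln(1.7118) / ln(11.1000)
  = 0.53752 / 2.40695 = 0.22332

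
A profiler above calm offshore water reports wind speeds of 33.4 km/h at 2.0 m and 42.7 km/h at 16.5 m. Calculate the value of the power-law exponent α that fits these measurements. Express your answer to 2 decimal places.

α ≈ 0.12

Power law: V₂/V₁ = (z₂/z₁)^α ⇒ α = ln(V₂/V₁) / ln(z₂/z₁)
α = ln(42.7/33.4) / ln(16.5/2.0) = ln(1.2784) / ln(8.2500)
  = 0.24564 / 2.11021 = 0.11641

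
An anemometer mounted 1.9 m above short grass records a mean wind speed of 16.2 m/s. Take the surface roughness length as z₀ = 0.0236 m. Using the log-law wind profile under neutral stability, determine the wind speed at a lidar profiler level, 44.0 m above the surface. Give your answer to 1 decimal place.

Log law: V(z) ∝ ln(z/z₀), so V₂/V₁ = ln(z₂/z₀) / ln(z₁/z₀).
ln(44.0/0.0236) = 7.5307, ln(1.9/0.0236) = 4.3884
V₂ = 16.2 × 7.5307/4.3884 = 16.2 × 1.7161 = 27.8002 m/s

27.8 m/s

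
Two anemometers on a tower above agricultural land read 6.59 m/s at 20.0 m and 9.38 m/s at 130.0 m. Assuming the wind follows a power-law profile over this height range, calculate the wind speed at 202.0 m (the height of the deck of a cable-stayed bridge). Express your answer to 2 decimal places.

First find α: α = ln(V₂/V₁)/ln(z₂/z₁) = ln(9.38/6.59)/ln(130.0/20.0) = 0.35303/1.87180 = 0.1886
Extrapolate from 130.0 m to 202.0 m: V₃ = 9.38 × (202.0/130.0)^0.1886 = 9.38 × 1.0867 = 10.1930 m/s

10.19 m/s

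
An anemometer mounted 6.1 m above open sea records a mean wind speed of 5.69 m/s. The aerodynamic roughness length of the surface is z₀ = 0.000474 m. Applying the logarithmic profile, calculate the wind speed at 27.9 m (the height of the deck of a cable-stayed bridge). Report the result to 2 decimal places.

Log law: V(z) ∝ ln(z/z₀), so V₂/V₁ = ln(z₂/z₀) / ln(z₁/z₀).
ln(27.9/0.000474) = 10.9829, ln(6.1/0.000474) = 9.4626
V₂ = 5.69 × 10.9829/9.4626 = 5.69 × 1.1607 = 6.6042 m/s

6.60 m/s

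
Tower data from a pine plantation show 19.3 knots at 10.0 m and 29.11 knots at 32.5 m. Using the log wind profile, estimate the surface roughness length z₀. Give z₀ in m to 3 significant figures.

z₀ ≈ 0.984 m

Log law: V(z) ∝ ln(z/z₀). With r = V₁/V₂ = 19.3/29.11 = 0.66300,
r · ln(z₂/z₀) = ln(z₁/z₀) ⇒ ln z₀ = (ln z₁ − r·ln z₂)/(1 − r)
ln z₀ = (2.30259 − 0.66300×3.48124) / 0.33700 = -0.0163
z₀ = exp(-0.0163) = 0.9839 m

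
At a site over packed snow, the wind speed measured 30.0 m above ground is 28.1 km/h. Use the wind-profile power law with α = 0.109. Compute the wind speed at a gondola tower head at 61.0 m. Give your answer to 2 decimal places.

Power-law profile: V₂ = V₁ · (z₂/z₁)^α
V₂ = 28.1 × (61.0/30.0)^0.109 = 28.1 × (2.0333)^0.109
    = 28.1 × 1.0804 = 30.3600 km/h

30.36 km/h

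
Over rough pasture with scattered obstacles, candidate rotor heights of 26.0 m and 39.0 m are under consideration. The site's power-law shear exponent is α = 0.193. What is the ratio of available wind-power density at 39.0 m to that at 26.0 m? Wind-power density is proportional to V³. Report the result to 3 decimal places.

1.265

Speed ratio: V_B/V_A = (z_B/z_A)^α = (39.0/26.0)^0.193 = (1.5000)^0.193 = 1.08140
Power-density ratio: P_B/P_A = (V_B/V_A)³ = (1.08140)³ = 1.26461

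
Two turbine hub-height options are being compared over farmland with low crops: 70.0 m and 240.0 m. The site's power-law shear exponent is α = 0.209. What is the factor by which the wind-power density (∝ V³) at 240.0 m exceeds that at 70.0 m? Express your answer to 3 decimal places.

Speed ratio: V_B/V_A = (z_B/z_A)^α = (240.0/70.0)^0.209 = (3.4286)^0.209 = 1.29372
Power-density ratio: P_B/P_A = (V_B/V_A)³ = (1.29372)³ = 2.16529

2.165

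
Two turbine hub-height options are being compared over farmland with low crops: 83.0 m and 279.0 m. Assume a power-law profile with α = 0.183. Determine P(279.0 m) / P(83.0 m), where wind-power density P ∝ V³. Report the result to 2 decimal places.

1.95

Speed ratio: V_B/V_A = (z_B/z_A)^α = (279.0/83.0)^0.183 = (3.3614)^0.183 = 1.24840
Power-density ratio: P_B/P_A = (V_B/V_A)³ = (1.24840)³ = 1.94564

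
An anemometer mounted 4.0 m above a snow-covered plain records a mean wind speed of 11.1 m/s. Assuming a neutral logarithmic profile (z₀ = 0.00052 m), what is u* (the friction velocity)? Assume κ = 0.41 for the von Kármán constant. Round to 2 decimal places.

u* ≈ 0.51 m/s

Log law: V(z) = (u*/κ) · ln(z/z₀) ⇒ u* = κ · V / ln(z/z₀)
u* = 0.41 × 11.1 / ln(4.0/0.00052) = 0.41 × 11.1 / 8.9480
   = 4.5510 / 8.9480 = 0.5086 m/s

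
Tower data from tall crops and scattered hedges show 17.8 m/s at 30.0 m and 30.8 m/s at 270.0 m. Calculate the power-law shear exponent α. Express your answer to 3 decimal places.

α ≈ 0.250

Power law: V₂/V₁ = (z₂/z₁)^α ⇒ α = ln(V₂/V₁) / ln(z₂/z₁)
α = ln(30.8/17.8) / ln(270.0/30.0) = ln(1.7303) / ln(9.0000)
  = 0.54832 / 2.19722 = 0.24955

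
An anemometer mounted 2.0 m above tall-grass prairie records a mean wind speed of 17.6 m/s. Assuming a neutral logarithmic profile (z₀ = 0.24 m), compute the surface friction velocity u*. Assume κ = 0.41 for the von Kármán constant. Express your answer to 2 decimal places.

u* ≈ 3.40 m/s

Log law: V(z) = (u*/κ) · ln(z/z₀) ⇒ u* = κ · V / ln(z/z₀)
u* = 0.41 × 17.6 / ln(2.0/0.24) = 0.41 × 17.6 / 2.1203
   = 7.2160 / 2.1203 = 3.4034 m/s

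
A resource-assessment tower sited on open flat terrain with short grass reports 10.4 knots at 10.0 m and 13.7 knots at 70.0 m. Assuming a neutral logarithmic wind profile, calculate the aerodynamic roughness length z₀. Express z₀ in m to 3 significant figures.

z₀ ≈ 0.0217 m

Log law: V(z) ∝ ln(z/z₀). With r = V₁/V₂ = 10.4/13.7 = 0.75912,
r · ln(z₂/z₀) = ln(z₁/z₀) ⇒ ln z₀ = (ln z₁ − r·ln z₂)/(1 − r)
ln z₀ = (2.30259 − 0.75912×4.24850) / 0.24088 = -3.8300
z₀ = exp(-3.8300) = 0.02171 m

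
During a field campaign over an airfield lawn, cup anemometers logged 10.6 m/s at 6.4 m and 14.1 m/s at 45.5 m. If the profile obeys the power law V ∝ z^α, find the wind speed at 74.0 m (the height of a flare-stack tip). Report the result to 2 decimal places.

15.13 m/s

First find α: α = ln(V₂/V₁)/ln(z₂/z₁) = ln(14.1/10.6)/ln(45.5/6.4) = 0.28532/1.96141 = 0.1455
Extrapolate from 45.5 m to 74.0 m: V₃ = 14.1 × (74.0/45.5)^0.1455 = 14.1 × 1.0733 = 15.1337 m/s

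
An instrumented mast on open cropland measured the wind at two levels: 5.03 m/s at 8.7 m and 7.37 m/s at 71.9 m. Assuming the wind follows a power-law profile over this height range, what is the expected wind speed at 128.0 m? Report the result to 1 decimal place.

8.2 m/s

First find α: α = ln(V₂/V₁)/ln(z₂/z₁) = ln(7.37/5.03)/ln(71.9/8.7) = 0.38200/2.11195 = 0.1809
Extrapolate from 71.9 m to 128.0 m: V₃ = 7.37 × (128.0/71.9)^0.1809 = 7.37 × 1.1100 = 8.1804 m/s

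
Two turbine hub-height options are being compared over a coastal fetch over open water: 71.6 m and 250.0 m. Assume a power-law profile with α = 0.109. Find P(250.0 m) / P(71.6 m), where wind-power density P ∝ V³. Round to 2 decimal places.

1.51

Speed ratio: V_B/V_A = (z_B/z_A)^α = (250.0/71.6)^0.109 = (3.4916)^0.109 = 1.14601
Power-density ratio: P_B/P_A = (V_B/V_A)³ = (1.14601)³ = 1.50512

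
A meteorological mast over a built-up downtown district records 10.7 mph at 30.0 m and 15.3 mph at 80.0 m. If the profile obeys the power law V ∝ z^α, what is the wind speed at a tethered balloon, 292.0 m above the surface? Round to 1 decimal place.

First find α: α = ln(V₂/V₁)/ln(z₂/z₁) = ln(15.3/10.7)/ln(80.0/30.0) = 0.35761/0.98083 = 0.3646
Extrapolate from 80.0 m to 292.0 m: V₃ = 15.3 × (292.0/80.0)^0.3646 = 15.3 × 1.6033 = 24.5303 mph

24.5 mph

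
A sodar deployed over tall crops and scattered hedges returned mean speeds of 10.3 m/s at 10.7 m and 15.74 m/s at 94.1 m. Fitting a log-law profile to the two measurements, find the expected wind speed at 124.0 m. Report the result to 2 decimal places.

Log law: V ∝ ln(z/z₀). From the pair, with r = V₁/V₂ = 0.65438,
ln z₀ = (ln z₁ − r·ln z₂)/(1 − r) = (2.3702 − 0.65438×4.5444)/0.34562 = -1.7462 → z₀ = 0.1744 m
V₃ = V₁ · ln(z₃/z₀)/ln(z₁/z₀) = 10.3 × 6.5665/4.1164 = 16.4304 m/s

16.43 m/s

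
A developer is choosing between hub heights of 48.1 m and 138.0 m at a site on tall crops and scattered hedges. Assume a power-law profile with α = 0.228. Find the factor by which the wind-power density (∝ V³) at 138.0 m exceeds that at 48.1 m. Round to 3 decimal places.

Speed ratio: V_B/V_A = (z_B/z_A)^α = (138.0/48.1)^0.228 = (2.8690)^0.228 = 1.27164
Power-density ratio: P_B/P_A = (V_B/V_A)³ = (1.27164)³ = 2.05632

2.056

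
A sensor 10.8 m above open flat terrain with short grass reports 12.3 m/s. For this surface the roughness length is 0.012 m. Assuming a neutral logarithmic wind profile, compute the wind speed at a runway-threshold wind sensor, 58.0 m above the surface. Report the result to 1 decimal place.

15.3 m/s

Log law: V(z) ∝ ln(z/z₀), so V₂/V₁ = ln(z₂/z₀) / ln(z₁/z₀).
ln(58.0/0.012) = 8.4833, ln(10.8/0.012) = 6.8024
V₂ = 12.3 × 8.4833/6.8024 = 12.3 × 1.2471 = 15.3394 m/s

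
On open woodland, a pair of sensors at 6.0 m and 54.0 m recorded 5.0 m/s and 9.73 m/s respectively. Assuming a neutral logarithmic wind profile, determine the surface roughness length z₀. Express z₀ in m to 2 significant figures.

z₀ ≈ 0.59 m

Log law: V(z) ∝ ln(z/z₀). With r = V₁/V₂ = 5.0/9.73 = 0.51387,
r · ln(z₂/z₀) = ln(z₁/z₀) ⇒ ln z₀ = (ln z₁ − r·ln z₂)/(1 − r)
ln z₀ = (1.79176 − 0.51387×3.98898) / 0.48613 = -0.5309
z₀ = exp(-0.5309) = 0.5881 m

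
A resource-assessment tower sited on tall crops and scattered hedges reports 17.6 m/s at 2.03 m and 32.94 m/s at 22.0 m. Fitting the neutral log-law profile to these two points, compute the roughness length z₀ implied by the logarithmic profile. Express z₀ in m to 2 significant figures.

Log law: V(z) ∝ ln(z/z₀). With r = V₁/V₂ = 17.6/32.94 = 0.53430,
r · ln(z₂/z₀) = ln(z₁/z₀) ⇒ ln z₀ = (ln z₁ − r·ln z₂)/(1 − r)
ln z₀ = (0.70804 − 0.53430×3.09104) / 0.46570 = -2.0261
z₀ = exp(-2.0261) = 0.1319 m

z₀ ≈ 0.13 m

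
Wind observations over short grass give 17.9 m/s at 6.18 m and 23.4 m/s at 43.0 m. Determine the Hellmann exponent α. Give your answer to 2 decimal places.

α ≈ 0.14

Power law: V₂/V₁ = (z₂/z₁)^α ⇒ α = ln(V₂/V₁) / ln(z₂/z₁)
α = ln(23.4/17.9) / ln(43.0/6.18) = ln(1.3073) / ln(6.9579)
  = 0.26794 / 1.93988 = 0.13812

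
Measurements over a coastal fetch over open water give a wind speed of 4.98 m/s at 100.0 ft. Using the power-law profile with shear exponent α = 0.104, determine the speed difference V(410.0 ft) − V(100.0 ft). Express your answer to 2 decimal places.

0.79 m/s

Power law: V₂ = V₁ · (z₂/z₁)^α = 4.98 × (4.1000)^0.104 = 5.7671 m/s
ΔV = 5.7671 − 4.98 = 0.7871 m/s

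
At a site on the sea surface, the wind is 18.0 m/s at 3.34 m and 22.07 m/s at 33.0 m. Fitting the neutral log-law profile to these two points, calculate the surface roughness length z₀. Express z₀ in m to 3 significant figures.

Log law: V(z) ∝ ln(z/z₀). With r = V₁/V₂ = 18.0/22.07 = 0.81559,
r · ln(z₂/z₀) = ln(z₁/z₀) ⇒ ln z₀ = (ln z₁ − r·ln z₂)/(1 − r)
ln z₀ = (1.20597 − 0.81559×3.49651) / 0.18441 = -8.9242
z₀ = exp(-8.9242) = 0.0001331 m

z₀ ≈ 0.000133 m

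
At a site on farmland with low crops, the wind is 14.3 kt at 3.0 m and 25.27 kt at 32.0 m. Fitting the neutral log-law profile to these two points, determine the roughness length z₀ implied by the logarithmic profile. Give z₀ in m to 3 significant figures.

z₀ ≈ 0.137 m

Log law: V(z) ∝ ln(z/z₀). With r = V₁/V₂ = 14.3/25.27 = 0.56589,
r · ln(z₂/z₀) = ln(z₁/z₀) ⇒ ln z₀ = (ln z₁ − r·ln z₂)/(1 − r)
ln z₀ = (1.09861 − 0.56589×3.46574) / 0.43411 = -1.9871
z₀ = exp(-1.9871) = 0.1371 m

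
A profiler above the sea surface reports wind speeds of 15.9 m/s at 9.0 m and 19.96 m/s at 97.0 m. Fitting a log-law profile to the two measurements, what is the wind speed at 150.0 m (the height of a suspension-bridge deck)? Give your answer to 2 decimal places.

Log law: V ∝ ln(z/z₀). From the pair, with r = V₁/V₂ = 0.79659,
ln z₀ = (ln z₁ − r·ln z₂)/(1 − r) = (2.1972 − 0.79659×4.5747)/0.20341 = -7.1136 → z₀ = 0.0008139 m
V₃ = V₁ · ln(z₃/z₀)/ln(z₁/z₀) = 15.9 × 12.1243/9.3108 = 20.7044 m/s

20.70 m/s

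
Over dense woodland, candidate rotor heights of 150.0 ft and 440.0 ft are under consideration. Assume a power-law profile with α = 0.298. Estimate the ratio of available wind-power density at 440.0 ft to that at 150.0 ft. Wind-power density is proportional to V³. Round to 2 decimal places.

2.62

Speed ratio: V_B/V_A = (z_B/z_A)^α = (440.0/150.0)^0.298 = (2.9333)^0.298 = 1.37808
Power-density ratio: P_B/P_A = (V_B/V_A)³ = (1.37808)³ = 2.61710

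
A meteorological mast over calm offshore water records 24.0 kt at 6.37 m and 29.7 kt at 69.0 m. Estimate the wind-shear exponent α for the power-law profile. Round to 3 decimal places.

α ≈ 0.089

Power law: V₂/V₁ = (z₂/z₁)^α ⇒ α = ln(V₂/V₁) / ln(z₂/z₁)
α = ln(29.7/24.0) / ln(69.0/6.37) = ln(1.2375) / ln(10.8320)
  = 0.21309 / 2.38251 = 0.08944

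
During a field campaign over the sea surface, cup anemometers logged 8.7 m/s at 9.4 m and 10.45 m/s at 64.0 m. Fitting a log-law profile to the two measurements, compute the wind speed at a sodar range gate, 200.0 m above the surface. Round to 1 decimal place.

11.5 m/s

Log law: V ∝ ln(z/z₀). From the pair, with r = V₁/V₂ = 0.83254,
ln z₀ = (ln z₁ − r·ln z₂)/(1 − r) = (2.2407 − 0.83254×4.1589)/0.16746 = -7.2954 → z₀ = 0.0006787 m
V₃ = V₁ · ln(z₃/z₀)/ln(z₁/z₀) = 8.7 × 12.5937/9.5361 = 11.4895 m/s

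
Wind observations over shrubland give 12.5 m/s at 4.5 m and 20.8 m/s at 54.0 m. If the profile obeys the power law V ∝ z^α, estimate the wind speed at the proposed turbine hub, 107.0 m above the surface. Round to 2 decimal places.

First find α: α = ln(V₂/V₁)/ln(z₂/z₁) = ln(20.8/12.5)/ln(54.0/4.5) = 0.50922/2.48491 = 0.2049
Extrapolate from 54.0 m to 107.0 m: V₃ = 20.8 × (107.0/54.0)^0.2049 = 20.8 × 1.1504 = 23.9290 m/s

23.93 m/s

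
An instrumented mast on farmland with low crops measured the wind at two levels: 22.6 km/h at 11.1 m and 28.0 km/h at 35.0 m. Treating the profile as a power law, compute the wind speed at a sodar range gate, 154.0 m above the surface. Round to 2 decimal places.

First find α: α = ln(V₂/V₁)/ln(z₂/z₁) = ln(28.0/22.6)/ln(35.0/11.1) = 0.21425/1.14840 = 0.1866
Extrapolate from 35.0 m to 154.0 m: V₃ = 28.0 × (154.0/35.0)^0.1866 = 28.0 × 1.3184 = 36.9152 km/h

36.92 km/h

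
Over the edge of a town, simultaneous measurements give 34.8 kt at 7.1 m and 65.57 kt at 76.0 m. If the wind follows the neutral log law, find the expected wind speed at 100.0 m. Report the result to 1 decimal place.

Log law: V ∝ ln(z/z₀). From the pair, with r = V₁/V₂ = 0.53073,
ln z₀ = (ln z₁ − r·ln z₂)/(1 − r) = (1.9601 − 0.53073×4.3307)/0.46927 = -0.7210 → z₀ = 0.4863 m
V₃ = V₁ · ln(z₃/z₀)/ln(z₁/z₀) = 34.8 × 5.3262/2.6811 = 69.1321 kt

69.1 kt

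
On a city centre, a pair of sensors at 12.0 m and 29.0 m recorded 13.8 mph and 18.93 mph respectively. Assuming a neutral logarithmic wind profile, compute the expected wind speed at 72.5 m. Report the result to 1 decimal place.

Log law: V ∝ ln(z/z₀). From the pair, with r = V₁/V₂ = 0.72900,
ln z₀ = (ln z₁ − r·ln z₂)/(1 − r) = (2.4849 − 0.72900×3.3673)/0.27100 = 0.1112 → z₀ = 1.118 m
V₃ = V₁ · ln(z₃/z₀)/ln(z₁/z₀) = 13.8 × 4.1724/2.3737 = 24.2571 mph

24.3 mph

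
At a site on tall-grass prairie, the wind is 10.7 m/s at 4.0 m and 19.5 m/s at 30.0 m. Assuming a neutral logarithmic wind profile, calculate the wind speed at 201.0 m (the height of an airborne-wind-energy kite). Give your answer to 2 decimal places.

27.81 m/s

Log law: V ∝ ln(z/z₀). From the pair, with r = V₁/V₂ = 0.54872,
ln z₀ = (ln z₁ − r·ln z₂)/(1 − r) = (1.3863 − 0.54872×3.4012)/0.45128 = -1.0636 → z₀ = 0.3452 m
V₃ = V₁ · ln(z₃/z₀)/ln(z₁/z₀) = 10.7 × 6.3669/2.4499 = 27.8074 m/s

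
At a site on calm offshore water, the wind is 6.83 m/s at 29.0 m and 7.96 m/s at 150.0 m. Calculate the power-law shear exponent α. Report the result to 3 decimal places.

α ≈ 0.093

Power law: V₂/V₁ = (z₂/z₁)^α ⇒ α = ln(V₂/V₁) / ln(z₂/z₁)
α = ln(7.96/6.83) / ln(150.0/29.0) = ln(1.1654) / ln(5.1724)
  = 0.15310 / 1.64334 = 0.09317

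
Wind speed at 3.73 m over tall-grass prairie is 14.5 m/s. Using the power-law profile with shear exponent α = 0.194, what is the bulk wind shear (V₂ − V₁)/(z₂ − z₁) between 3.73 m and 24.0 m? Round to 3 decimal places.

Power law: V₂ = V₁ · (z₂/z₁)^α = 14.5 × (6.4343)^0.194 = 20.8074 m/s
ΔV/Δz = (20.8074 − 14.5)/(24.0 − 3.73) = 6.3074/20.2700 = 0.31117 m/s/m

0.311 m/s/m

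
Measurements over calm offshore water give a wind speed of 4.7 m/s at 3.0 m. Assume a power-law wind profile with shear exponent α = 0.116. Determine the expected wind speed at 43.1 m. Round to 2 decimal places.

Power-law profile: V₂ = V₁ · (z₂/z₁)^α
V₂ = 4.7 × (43.1/3.0)^0.116 = 4.7 × (14.3667)^0.116
    = 4.7 × 1.3622 = 6.4025 m/s

6.40 m/s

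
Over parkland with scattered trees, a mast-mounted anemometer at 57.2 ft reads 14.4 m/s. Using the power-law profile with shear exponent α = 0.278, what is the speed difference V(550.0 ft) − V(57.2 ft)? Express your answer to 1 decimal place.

Power law: V₂ = V₁ · (z₂/z₁)^α = 14.4 × (9.6154)^0.278 = 27.0164 m/s
ΔV = 27.0164 − 14.4 = 12.6164 m/s

12.6 m/s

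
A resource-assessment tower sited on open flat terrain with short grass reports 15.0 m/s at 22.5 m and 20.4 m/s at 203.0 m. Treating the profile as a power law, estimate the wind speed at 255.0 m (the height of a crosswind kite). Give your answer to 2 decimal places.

First find α: α = ln(V₂/V₁)/ln(z₂/z₁) = ln(20.4/15.0)/ln(203.0/22.5) = 0.30748/2.19969 = 0.1398
Extrapolate from 203.0 m to 255.0 m: V₃ = 20.4 × (255.0/203.0)^0.1398 = 20.4 × 1.0324 = 21.0608 m/s

21.06 m/s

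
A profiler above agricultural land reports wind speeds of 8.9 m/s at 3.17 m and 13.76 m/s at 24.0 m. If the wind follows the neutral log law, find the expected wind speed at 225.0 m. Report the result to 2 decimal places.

Log law: V ∝ ln(z/z₀). From the pair, with r = V₁/V₂ = 0.64680,
ln z₀ = (ln z₁ − r·ln z₂)/(1 − r) = (1.1537 − 0.64680×3.1781)/0.35320 = -2.5534 → z₀ = 0.07782 m
V₃ = V₁ · ln(z₃/z₀)/ln(z₁/z₀) = 8.9 × 7.9695/3.7071 = 19.1331 m/s

19.13 m/s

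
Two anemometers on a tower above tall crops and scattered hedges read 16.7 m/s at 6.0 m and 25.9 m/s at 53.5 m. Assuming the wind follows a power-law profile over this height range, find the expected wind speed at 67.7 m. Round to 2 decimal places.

27.15 m/s

First find α: α = ln(V₂/V₁)/ln(z₂/z₁) = ln(25.9/16.7)/ln(53.5/6.0) = 0.43883/2.18792 = 0.2006
Extrapolate from 53.5 m to 67.7 m: V₃ = 25.9 × (67.7/53.5)^0.2006 = 25.9 × 1.0483 = 27.1522 m/s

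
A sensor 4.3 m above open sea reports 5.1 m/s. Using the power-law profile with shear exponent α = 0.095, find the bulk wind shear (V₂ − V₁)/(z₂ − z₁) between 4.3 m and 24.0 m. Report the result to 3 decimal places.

0.046 m/s/m

Power law: V₂ = V₁ · (z₂/z₁)^α = 5.1 × (5.5814)^0.095 = 6.0050 m/s
ΔV/Δz = (6.0050 − 5.1)/(24.0 − 4.3) = 0.9050/19.7000 = 0.04594 m/s/m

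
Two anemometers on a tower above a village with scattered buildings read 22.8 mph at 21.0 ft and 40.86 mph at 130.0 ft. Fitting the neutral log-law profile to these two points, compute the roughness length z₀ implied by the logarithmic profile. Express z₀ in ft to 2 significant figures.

z₀ ≈ 2.1 ft

Log law: V(z) ∝ ln(z/z₀). With r = V₁/V₂ = 22.8/40.86 = 0.55800,
r · ln(z₂/z₀) = ln(z₁/z₀) ⇒ ln z₀ = (ln z₁ − r·ln z₂)/(1 − r)
ln z₀ = (3.04452 − 0.55800×4.86753) / 0.44200 = 0.7430
z₀ = exp(0.7430) = 2.102 ft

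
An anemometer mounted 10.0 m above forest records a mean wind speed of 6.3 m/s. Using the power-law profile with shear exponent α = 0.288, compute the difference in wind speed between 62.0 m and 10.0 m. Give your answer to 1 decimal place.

Power law: V₂ = V₁ · (z₂/z₁)^α = 6.3 × (6.2000)^0.288 = 10.6549 m/s
ΔV = 10.6549 − 6.3 = 4.3549 m/s

4.4 m/s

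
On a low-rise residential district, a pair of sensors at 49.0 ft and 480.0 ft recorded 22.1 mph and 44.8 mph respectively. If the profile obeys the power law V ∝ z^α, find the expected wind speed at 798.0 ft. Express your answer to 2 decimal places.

52.44 mph

First find α: α = ln(V₂/V₁)/ln(z₂/z₁) = ln(44.8/22.1)/ln(480.0/49.0) = 0.70663/2.28197 = 0.3097
Extrapolate from 480.0 ft to 798.0 ft: V₃ = 44.8 × (798.0/480.0)^0.3097 = 44.8 × 1.1705 = 52.4371 mph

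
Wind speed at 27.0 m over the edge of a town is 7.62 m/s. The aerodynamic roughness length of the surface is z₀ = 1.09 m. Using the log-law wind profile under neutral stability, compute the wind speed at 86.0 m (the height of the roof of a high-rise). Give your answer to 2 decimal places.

10.37 m/s

Log law: V(z) ∝ ln(z/z₀), so V₂/V₁ = ln(z₂/z₀) / ln(z₁/z₀).
ln(86.0/1.09) = 4.3682, ln(27.0/1.09) = 3.2097
V₂ = 7.62 × 4.3682/3.2097 = 7.62 × 1.3609 = 10.3704 m/s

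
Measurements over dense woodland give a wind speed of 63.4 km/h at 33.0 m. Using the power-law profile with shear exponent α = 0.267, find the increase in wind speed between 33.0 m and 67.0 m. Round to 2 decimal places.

Power law: V₂ = V₁ · (z₂/z₁)^α = 63.4 × (2.0303)^0.267 = 76.5963 km/h
ΔV = 76.5963 − 63.4 = 13.1963 km/h

13.20 km/h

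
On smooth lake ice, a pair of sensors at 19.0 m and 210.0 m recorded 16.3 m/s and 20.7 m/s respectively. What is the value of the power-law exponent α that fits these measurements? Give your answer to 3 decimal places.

Power law: V₂/V₁ = (z₂/z₁)^α ⇒ α = ln(V₂/V₁) / ln(z₂/z₁)
α = ln(20.7/16.3) / ln(210.0/19.0) = ln(1.2699) / ln(11.0526)
  = 0.23897 / 2.40267 = 0.09946

α ≈ 0.099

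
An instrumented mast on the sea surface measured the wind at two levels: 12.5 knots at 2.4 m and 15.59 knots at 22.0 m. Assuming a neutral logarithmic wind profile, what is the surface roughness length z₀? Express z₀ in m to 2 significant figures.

Log law: V(z) ∝ ln(z/z₀). With r = V₁/V₂ = 12.5/15.59 = 0.80180,
r · ln(z₂/z₀) = ln(z₁/z₀) ⇒ ln z₀ = (ln z₁ − r·ln z₂)/(1 − r)
ln z₀ = (0.87547 − 0.80180×3.09104) / 0.19820 = -8.0872
z₀ = exp(-8.0872) = 0.0003074 m

z₀ ≈ 0.00031 m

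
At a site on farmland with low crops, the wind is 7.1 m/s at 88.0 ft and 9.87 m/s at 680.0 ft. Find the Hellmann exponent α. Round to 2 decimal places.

Power law: V₂/V₁ = (z₂/z₁)^α ⇒ α = ln(V₂/V₁) / ln(z₂/z₁)
α = ln(9.87/7.1) / ln(680.0/88.0) = ln(1.3901) / ln(7.7273)
  = 0.32941 / 2.04476 = 0.16110

α ≈ 0.16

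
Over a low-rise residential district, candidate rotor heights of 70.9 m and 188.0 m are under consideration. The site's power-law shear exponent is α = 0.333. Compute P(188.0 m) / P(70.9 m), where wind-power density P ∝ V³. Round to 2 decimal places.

Speed ratio: V_B/V_A = (z_B/z_A)^α = (188.0/70.9)^0.333 = (2.6516)^0.333 = 1.38366
Power-density ratio: P_B/P_A = (V_B/V_A)³ = (1.38366)³ = 2.64904

2.65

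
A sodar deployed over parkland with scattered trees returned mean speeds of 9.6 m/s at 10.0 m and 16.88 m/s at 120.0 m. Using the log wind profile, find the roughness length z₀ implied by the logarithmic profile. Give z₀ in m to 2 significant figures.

z₀ ≈ 0.38 m

Log law: V(z) ∝ ln(z/z₀). With r = V₁/V₂ = 9.6/16.88 = 0.56872,
r · ln(z₂/z₀) = ln(z₁/z₀) ⇒ ln z₀ = (ln z₁ − r·ln z₂)/(1 − r)
ln z₀ = (2.30259 − 0.56872×4.78749) / 0.43128 = -0.9742
z₀ = exp(-0.9742) = 0.3775 m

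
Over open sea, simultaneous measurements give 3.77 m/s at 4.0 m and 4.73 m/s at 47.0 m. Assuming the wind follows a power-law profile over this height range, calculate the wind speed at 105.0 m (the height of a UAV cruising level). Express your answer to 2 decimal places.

5.09 m/s

First find α: α = ln(V₂/V₁)/ln(z₂/z₁) = ln(4.73/3.77)/ln(47.0/4.0) = 0.22685/2.46385 = 0.0921
Extrapolate from 47.0 m to 105.0 m: V₃ = 4.73 × (105.0/47.0)^0.0921 = 4.73 × 1.0768 = 5.0933 m/s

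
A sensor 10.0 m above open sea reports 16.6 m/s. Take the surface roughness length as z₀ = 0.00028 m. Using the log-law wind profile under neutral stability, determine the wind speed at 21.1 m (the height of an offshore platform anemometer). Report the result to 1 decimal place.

17.8 m/s

Log law: V(z) ∝ ln(z/z₀), so V₂/V₁ = ln(z₂/z₀) / ln(z₁/z₀).
ln(21.1/0.00028) = 11.2300, ln(10.0/0.00028) = 10.4833
V₂ = 16.6 × 11.2300/10.4833 = 16.6 × 1.0712 = 17.7824 m/s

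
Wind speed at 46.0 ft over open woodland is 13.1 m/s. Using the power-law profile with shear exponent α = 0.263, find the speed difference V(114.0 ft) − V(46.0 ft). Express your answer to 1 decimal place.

Power law: V₂ = V₁ · (z₂/z₁)^α = 13.1 × (2.4783)^0.263 = 16.6315 m/s
ΔV = 16.6315 − 13.1 = 3.5315 m/s

3.5 m/s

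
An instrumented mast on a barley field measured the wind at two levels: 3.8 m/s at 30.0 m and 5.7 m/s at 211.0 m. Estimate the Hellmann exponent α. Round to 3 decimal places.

Power law: V₂/V₁ = (z₂/z₁)^α ⇒ α = ln(V₂/V₁) / ln(z₂/z₁)
α = ln(5.7/3.8) / ln(211.0/30.0) = ln(1.5000) / ln(7.0333)
  = 0.40547 / 1.95066 = 0.20786

α ≈ 0.208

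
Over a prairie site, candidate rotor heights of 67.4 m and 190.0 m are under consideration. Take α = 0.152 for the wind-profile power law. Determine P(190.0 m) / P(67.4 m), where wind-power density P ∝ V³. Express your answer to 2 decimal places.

Speed ratio: V_B/V_A = (z_B/z_A)^α = (190.0/67.4)^0.152 = (2.8190)^0.152 = 1.17062
Power-density ratio: P_B/P_A = (V_B/V_A)³ = (1.17062)³ = 1.60414

1.60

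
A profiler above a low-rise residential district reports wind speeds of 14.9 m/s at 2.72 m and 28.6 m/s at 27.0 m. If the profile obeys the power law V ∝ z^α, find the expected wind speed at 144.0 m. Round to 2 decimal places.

First find α: α = ln(V₂/V₁)/ln(z₂/z₁) = ln(28.6/14.9)/ln(27.0/2.72) = 0.65205/2.29520 = 0.2841
Extrapolate from 27.0 m to 144.0 m: V₃ = 28.6 × (144.0/27.0)^0.2841 = 28.6 × 1.6089 = 46.0150 m/s

46.01 m/s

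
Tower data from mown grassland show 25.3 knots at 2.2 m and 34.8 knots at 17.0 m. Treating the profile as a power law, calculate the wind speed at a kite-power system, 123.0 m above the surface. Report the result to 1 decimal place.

First find α: α = ln(V₂/V₁)/ln(z₂/z₁) = ln(34.8/25.3)/ln(17.0/2.2) = 0.31881/2.04476 = 0.1559
Extrapolate from 17.0 m to 123.0 m: V₃ = 34.8 × (123.0/17.0)^0.1559 = 34.8 × 1.3615 = 47.3787 knots

47.4 knots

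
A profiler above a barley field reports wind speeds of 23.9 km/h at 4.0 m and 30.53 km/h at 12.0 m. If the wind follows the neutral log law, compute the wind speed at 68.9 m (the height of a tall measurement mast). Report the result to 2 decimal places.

41.08 km/h

Log law: V ∝ ln(z/z₀). From the pair, with r = V₁/V₂ = 0.78284,
ln z₀ = (ln z₁ − r·ln z₂)/(1 − r) = (1.3863 − 0.78284×2.4849)/0.21716 = -2.5740 → z₀ = 0.07623 m
V₃ = V₁ · ln(z₃/z₀)/ln(z₁/z₀) = 23.9 × 6.8067/3.9603 = 41.0775 km/h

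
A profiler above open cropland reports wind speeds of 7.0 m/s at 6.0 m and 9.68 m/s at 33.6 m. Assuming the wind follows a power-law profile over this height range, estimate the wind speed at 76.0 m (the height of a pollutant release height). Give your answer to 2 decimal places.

11.29 m/s

First find α: α = ln(V₂/V₁)/ln(z₂/z₁) = ln(9.68/7.0)/ln(33.6/6.0) = 0.32415/1.72277 = 0.1882
Extrapolate from 33.6 m to 76.0 m: V₃ = 9.68 × (76.0/33.6)^0.1882 = 9.68 × 1.1660 = 11.2868 m/s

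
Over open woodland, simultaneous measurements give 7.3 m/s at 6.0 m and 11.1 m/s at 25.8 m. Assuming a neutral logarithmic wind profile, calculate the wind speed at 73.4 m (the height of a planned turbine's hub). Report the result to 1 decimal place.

13.8 m/s

Log law: V ∝ ln(z/z₀). From the pair, with r = V₁/V₂ = 0.65766,
ln z₀ = (ln z₁ − r·ln z₂)/(1 − r) = (1.7918 − 0.65766×3.2504)/0.34234 = -1.0103 → z₀ = 0.3641 m
V₃ = V₁ · ln(z₃/z₀)/ln(z₁/z₀) = 7.3 × 5.3062/2.8021 = 13.8239 m/s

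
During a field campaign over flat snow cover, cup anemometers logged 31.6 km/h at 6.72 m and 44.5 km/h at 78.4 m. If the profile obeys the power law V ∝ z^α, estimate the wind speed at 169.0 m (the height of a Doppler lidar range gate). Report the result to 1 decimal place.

49.5 km/h

First find α: α = ln(V₂/V₁)/ln(z₂/z₁) = ln(44.5/31.6)/ln(78.4/6.72) = 0.34233/2.45674 = 0.1393
Extrapolate from 78.4 m to 169.0 m: V₃ = 44.5 × (169.0/78.4)^0.1393 = 44.5 × 1.1130 = 49.5269 km/h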